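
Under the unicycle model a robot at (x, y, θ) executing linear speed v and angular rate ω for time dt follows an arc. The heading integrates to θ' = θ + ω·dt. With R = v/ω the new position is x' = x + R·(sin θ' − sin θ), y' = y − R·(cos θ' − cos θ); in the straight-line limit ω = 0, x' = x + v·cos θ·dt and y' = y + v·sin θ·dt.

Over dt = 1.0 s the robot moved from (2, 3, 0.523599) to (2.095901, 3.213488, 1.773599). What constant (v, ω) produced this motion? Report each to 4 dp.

v = 0.2500, ω = 1.2500

Δθ = 1.773599 − 0.523599 = 1.250000
ω = Δθ/dt = 1.250000/1.0 = 1.2500
R = −Δy/(cos θ' − cos θ) = 0.2000
v = R·ω = 0.2000·1.2500 = 0.2500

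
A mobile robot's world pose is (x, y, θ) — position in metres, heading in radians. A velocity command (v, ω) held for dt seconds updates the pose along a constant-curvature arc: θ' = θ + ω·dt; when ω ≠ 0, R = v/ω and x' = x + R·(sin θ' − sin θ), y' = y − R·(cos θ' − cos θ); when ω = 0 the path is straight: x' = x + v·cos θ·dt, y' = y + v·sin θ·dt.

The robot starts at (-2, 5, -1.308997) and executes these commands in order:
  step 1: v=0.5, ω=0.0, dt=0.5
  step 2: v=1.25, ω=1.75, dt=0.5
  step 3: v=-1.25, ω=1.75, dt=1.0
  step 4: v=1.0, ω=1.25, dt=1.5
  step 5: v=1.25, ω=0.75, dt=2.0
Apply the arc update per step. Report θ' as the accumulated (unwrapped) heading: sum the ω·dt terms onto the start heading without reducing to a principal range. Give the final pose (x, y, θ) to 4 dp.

step 1: θ'=-1.3090 (straight) → pose (-1.9353, 4.7585, -1.3090)
step 2: θ'=-0.4340 (R=0.7143) → pose (-1.5457, 4.2953, -0.4340)
step 3: θ'=1.3160 (R=-0.7143) → pose (-2.5373, 3.8273, 1.3160)
step 4: θ'=3.1910 (R=0.8000) → pose (-3.3510, 4.8279, 3.1910)
step 5: θ'=4.6910 (R=1.6667) → pose (-4.9349, 3.1990, 4.6910)

(-4.9349, 3.1990, 4.6910)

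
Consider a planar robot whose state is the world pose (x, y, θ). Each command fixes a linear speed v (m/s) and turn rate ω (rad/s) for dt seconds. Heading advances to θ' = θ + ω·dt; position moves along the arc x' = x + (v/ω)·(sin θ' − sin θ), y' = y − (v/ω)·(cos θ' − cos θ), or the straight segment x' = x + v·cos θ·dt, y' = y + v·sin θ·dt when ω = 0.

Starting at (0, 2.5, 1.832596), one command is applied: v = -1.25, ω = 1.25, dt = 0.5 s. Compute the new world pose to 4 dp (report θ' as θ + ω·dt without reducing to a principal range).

(0.3340, 1.9838, 2.4576)

θ' = 1.8326 + 1.25·0.5 = 2.4576
R = v/ω = -1.25/1.25 = -1.0000
x' = 0 + -1.0000·(sin 2.4576 − sin 1.8326) = 0.3340
y' = 2.5 − -1.0000·(cos 2.4576 − cos 1.8326) = 1.9838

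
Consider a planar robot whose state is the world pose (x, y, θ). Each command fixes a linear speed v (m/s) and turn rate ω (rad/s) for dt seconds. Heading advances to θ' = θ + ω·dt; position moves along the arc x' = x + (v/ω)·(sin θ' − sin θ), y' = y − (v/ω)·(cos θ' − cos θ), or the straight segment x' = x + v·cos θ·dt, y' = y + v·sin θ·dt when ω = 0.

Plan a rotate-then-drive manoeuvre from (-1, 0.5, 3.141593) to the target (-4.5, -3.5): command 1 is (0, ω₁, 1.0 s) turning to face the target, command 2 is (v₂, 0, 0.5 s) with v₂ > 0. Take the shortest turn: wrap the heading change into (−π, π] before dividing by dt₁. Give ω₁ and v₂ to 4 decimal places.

ω₁ = 0.8520, v₂ = 10.6301

heading to target = atan2(-3.5−0.5, -4.5−-1) = -2.2896
Δθ = wrap(-2.2896 − 3.1416) = 0.8520; ω₁ = Δθ/dt₁ = 0.8520
distance = √((-4.5−-1)² + (-3.5−0.5)²) = 5.3151; v₂ = distance/dt₂ = 10.6301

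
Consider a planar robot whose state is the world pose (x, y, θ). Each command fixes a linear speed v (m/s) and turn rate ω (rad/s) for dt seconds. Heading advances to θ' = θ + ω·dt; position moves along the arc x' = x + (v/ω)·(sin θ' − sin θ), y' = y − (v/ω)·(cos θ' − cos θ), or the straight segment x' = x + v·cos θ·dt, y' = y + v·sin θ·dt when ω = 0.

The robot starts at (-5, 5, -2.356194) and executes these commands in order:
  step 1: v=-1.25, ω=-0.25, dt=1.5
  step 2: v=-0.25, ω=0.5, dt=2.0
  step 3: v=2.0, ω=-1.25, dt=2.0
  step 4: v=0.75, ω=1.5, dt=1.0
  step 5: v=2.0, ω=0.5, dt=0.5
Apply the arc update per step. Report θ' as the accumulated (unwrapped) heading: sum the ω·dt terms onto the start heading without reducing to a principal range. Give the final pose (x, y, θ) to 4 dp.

(-7.6636, 5.6611, -2.4812)

step 1: θ'=-2.7312 (R=5.0000) → pose (-3.4593, 6.0493, -2.7312)
step 2: θ'=-1.7312 (R=-0.5000) → pose (-3.1652, 6.4279, -1.7312)
step 3: θ'=-4.2312 (R=-1.6000) → pose (-6.1630, 5.9429, -4.2312)
step 4: θ'=-2.7312 (R=0.5000) → pose (-6.8057, 6.1700, -2.7312)
step 5: θ'=-2.4812 (R=4.0000) → pose (-7.6636, 5.6611, -2.4812)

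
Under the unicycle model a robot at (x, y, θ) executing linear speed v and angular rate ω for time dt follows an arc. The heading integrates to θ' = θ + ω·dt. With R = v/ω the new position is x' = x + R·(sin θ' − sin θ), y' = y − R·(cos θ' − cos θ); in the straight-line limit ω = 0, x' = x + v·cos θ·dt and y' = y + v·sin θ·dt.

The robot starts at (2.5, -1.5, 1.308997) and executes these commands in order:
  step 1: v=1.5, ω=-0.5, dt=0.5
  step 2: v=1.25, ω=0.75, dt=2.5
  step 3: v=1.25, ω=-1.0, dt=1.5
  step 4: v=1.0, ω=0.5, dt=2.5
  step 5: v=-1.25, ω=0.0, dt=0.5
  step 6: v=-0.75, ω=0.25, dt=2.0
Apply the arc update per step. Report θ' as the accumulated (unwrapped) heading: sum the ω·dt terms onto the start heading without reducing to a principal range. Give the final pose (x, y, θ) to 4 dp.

step 1: θ'=1.0590 (R=-3.0000) → pose (2.7822, -0.8072, 1.0590)
step 2: θ'=2.9340 (R=1.6667) → pose (1.6726, 1.6399, 2.9340)
step 3: θ'=1.4340 (R=-1.2500) → pose (0.6919, 3.0335, 1.4340)
step 4: θ'=2.6840 (R=2.0000) → pose (-0.4058, 5.1005, 2.6840)
step 5: θ'=2.6840 (straight) → pose (0.1549, 4.8244, 2.6840)
step 6: θ'=3.1840 (R=-3.0000) → pose (1.6074, 4.5184, 3.1840)

(1.6074, 4.5184, 3.1840)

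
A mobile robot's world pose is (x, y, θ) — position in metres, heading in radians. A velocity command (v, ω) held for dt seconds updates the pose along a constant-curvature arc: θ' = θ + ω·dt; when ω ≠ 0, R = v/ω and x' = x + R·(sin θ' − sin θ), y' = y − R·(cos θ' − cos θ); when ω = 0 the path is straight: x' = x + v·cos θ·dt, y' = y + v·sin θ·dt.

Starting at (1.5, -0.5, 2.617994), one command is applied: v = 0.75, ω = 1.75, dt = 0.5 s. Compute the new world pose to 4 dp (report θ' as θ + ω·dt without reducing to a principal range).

θ' = 2.6180 + 1.75·0.5 = 3.4930
R = v/ω = 0.75/1.75 = 0.4286
x' = 1.5 + 0.4286·(sin 3.4930 − sin 2.6180) = 1.1382
y' = -0.5 − 0.4286·(cos 3.4930 − cos 2.6180) = -0.4688

(1.1382, -0.4688, 3.4930)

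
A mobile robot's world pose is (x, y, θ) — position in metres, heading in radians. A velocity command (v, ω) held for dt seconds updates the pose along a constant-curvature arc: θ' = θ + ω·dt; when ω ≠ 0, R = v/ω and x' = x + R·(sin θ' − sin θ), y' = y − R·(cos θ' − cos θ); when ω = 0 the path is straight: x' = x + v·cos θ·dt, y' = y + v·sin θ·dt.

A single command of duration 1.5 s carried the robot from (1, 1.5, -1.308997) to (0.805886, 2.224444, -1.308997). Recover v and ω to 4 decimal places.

v = -0.5000, ω = 0.0000

Δθ = -1.308997 − -1.308997 = 0.000000
ω = Δθ/dt = 0.000000/1.5 = 0.0000
ω = 0 → v = (Δx·cos θ + Δy·sin θ)/dt = -0.5000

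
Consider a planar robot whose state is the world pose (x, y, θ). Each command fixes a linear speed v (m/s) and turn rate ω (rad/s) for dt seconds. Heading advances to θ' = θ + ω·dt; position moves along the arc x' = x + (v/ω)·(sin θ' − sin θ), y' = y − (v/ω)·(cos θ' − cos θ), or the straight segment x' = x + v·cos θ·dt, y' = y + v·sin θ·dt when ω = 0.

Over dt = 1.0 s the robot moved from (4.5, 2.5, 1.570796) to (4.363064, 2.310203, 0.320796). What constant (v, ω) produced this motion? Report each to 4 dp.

v = -0.2500, ω = -1.2500

Δθ = 0.320796 − 1.570796 = -1.250000
ω = Δθ/dt = -1.250000/1.0 = -1.2500
R = −Δy/(cos θ' − cos θ) = 0.2000
v = R·ω = 0.2000·-1.2500 = -0.2500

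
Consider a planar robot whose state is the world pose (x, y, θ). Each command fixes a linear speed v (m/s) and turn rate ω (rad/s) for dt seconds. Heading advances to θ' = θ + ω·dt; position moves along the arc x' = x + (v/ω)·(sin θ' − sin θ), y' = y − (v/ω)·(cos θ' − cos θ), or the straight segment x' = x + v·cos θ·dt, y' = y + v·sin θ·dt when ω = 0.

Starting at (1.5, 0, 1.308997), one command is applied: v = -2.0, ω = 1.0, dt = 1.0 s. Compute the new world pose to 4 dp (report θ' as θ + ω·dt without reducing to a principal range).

θ' = 1.3090 + 1.0·1.0 = 2.3090
R = v/ω = -2.0/1.0 = -2.0000
x' = 1.5 + -2.0000·(sin 2.3090 − sin 1.3090) = 1.9525
y' = 0 − -2.0000·(cos 2.3090 − cos 1.3090) = -1.8636

(1.9525, -1.8636, 2.3090)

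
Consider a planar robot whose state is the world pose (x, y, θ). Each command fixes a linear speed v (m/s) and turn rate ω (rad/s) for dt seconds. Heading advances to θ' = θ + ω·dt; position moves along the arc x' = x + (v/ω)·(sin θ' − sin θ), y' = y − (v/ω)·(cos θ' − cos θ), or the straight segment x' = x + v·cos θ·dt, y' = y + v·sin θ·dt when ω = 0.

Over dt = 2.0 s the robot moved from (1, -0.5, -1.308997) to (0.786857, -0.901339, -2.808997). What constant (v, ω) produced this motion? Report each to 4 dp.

v = 0.2500, ω = -0.7500

Δθ = -2.808997 − -1.308997 = -1.500000
ω = Δθ/dt = -1.500000/2.0 = -0.7500
R = −Δy/(cos θ' − cos θ) = -0.3333
v = R·ω = -0.3333·-0.7500 = 0.2500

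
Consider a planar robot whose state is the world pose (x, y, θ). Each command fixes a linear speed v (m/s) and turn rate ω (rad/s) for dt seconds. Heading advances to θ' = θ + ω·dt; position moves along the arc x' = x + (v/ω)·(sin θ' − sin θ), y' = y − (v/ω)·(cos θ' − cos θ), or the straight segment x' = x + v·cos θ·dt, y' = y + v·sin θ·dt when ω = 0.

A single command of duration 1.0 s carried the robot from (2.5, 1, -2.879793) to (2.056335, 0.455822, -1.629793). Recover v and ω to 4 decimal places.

Δθ = -1.629793 − -2.879793 = 1.250000
ω = Δθ/dt = 1.250000/1.0 = 1.2500
R = −Δy/(cos θ' − cos θ) = 0.6000
v = R·ω = 0.6000·1.2500 = 0.7500

v = 0.7500, ω = 1.2500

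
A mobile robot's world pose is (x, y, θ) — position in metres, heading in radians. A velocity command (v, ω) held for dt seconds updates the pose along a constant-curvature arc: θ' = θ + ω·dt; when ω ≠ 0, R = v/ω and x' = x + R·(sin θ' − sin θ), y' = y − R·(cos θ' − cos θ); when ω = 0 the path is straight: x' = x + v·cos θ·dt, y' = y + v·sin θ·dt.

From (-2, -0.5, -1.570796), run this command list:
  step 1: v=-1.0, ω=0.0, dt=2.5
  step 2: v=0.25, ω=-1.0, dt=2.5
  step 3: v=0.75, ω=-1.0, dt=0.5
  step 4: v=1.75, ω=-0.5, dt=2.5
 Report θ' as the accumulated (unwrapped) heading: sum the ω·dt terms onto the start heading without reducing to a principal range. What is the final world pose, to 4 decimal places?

(-0.6883, 5.8198, -5.8208)

step 1: θ'=-1.5708 (straight) → pose (-2.0000, 2.0000, -1.5708)
step 2: θ'=-4.0708 (R=-0.2500) → pose (-2.4503, 1.8504, -4.0708)
step 3: θ'=-4.5708 (R=-0.7500) → pose (-2.5919, 2.1934, -4.5708)
step 4: θ'=-5.8208 (R=-3.5000) → pose (-0.6883, 5.8198, -5.8208)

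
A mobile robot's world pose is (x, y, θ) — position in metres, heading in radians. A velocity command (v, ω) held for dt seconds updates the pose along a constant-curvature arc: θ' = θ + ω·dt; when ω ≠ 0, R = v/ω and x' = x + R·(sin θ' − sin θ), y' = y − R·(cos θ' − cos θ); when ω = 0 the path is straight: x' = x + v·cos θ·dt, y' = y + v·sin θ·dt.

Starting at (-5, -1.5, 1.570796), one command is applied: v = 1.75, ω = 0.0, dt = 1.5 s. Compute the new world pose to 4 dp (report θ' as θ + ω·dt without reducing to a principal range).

(-5.0000, 1.1250, 1.5708)

θ' = 1.5708 + 0.0·1.5 = 1.5708
ω = 0 → straight: x' = -5 + 1.75·cos(1.5708)·1.5 = -5.0000
y' = -1.5 + 1.75·sin(1.5708)·1.5 = 1.1250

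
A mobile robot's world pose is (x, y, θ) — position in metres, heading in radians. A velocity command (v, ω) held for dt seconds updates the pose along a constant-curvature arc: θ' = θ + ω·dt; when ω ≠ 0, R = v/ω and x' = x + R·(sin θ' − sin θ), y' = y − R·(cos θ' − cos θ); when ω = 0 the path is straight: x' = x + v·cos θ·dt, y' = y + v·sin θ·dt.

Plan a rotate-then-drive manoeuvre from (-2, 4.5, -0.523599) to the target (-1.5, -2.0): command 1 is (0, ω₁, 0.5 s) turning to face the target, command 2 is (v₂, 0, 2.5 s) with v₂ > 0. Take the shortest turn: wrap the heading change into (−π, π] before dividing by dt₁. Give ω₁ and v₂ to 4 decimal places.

ω₁ = -1.9409, v₂ = 2.6077

heading to target = atan2(-2−4.5, -1.5−-2) = -1.4940
Δθ = wrap(-1.4940 − -0.5236) = -0.9704; ω₁ = Δθ/dt₁ = -1.9409
distance = √((-1.5−-2)² + (-2−4.5)²) = 6.5192; v₂ = distance/dt₂ = 2.6077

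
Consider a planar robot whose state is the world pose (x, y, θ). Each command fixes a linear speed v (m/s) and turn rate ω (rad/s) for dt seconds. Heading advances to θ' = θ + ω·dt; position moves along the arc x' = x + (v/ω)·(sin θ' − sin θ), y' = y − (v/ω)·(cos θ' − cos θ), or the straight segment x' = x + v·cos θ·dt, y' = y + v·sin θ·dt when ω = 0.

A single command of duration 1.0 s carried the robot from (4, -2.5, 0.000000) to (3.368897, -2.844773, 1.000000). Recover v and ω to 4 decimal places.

v = -0.7500, ω = 1.0000

Δθ = 1.000000 − 0.000000 = 1.000000
ω = Δθ/dt = 1.000000/1.0 = 1.0000
R = Δx/(sin θ' − sin θ) = -0.7500
v = R·ω = -0.7500·1.0000 = -0.7500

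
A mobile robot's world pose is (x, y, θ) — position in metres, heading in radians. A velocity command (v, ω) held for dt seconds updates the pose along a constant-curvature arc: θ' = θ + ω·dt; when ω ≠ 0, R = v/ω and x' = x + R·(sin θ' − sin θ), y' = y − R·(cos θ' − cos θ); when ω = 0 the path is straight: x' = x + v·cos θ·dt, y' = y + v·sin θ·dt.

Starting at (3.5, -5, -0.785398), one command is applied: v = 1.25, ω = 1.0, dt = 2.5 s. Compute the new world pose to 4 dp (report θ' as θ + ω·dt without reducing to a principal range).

(5.6210, -3.9370, 1.7146)

θ' = -0.7854 + 1.0·2.5 = 1.7146
R = v/ω = 1.25/1.0 = 1.2500
x' = 3.5 + 1.2500·(sin 1.7146 − sin -0.7854) = 5.6210
y' = -5 − 1.2500·(cos 1.7146 − cos -0.7854) = -3.9370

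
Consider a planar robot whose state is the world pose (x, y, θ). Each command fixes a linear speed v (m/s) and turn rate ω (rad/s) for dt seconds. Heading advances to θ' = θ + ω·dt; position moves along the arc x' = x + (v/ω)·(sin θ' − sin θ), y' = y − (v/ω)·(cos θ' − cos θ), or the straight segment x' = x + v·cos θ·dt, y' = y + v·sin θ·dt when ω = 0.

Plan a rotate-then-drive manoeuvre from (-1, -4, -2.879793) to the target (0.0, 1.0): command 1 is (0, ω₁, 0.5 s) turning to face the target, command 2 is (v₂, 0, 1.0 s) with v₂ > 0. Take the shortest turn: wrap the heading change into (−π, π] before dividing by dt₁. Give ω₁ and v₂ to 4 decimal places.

heading to target = atan2(1−-4, 0−-1) = 1.3734
Δθ = wrap(1.3734 − -2.8798) = -2.0300; ω₁ = Δθ/dt₁ = -4.0600
distance = √((0−-1)² + (1−-4)²) = 5.0990; v₂ = distance/dt₂ = 5.0990

ω₁ = -4.0600, v₂ = 5.0990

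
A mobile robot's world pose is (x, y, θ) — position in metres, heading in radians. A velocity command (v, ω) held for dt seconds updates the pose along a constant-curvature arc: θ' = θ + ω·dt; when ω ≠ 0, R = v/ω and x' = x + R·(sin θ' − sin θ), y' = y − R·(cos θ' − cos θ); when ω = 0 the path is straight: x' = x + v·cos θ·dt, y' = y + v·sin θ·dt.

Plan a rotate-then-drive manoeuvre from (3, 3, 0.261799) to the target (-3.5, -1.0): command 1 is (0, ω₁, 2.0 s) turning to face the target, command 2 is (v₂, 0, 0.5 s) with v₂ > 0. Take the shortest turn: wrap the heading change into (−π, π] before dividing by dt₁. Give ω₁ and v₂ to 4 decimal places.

heading to target = atan2(-1−3, -3.5−3) = -2.5899
Δθ = wrap(-2.5899 − 0.2618) = -2.8517; ω₁ = Δθ/dt₁ = -1.4259
distance = √((-3.5−3)² + (-1−3)²) = 7.6322; v₂ = distance/dt₂ = 15.2643

ω₁ = -1.4259, v₂ = 15.2643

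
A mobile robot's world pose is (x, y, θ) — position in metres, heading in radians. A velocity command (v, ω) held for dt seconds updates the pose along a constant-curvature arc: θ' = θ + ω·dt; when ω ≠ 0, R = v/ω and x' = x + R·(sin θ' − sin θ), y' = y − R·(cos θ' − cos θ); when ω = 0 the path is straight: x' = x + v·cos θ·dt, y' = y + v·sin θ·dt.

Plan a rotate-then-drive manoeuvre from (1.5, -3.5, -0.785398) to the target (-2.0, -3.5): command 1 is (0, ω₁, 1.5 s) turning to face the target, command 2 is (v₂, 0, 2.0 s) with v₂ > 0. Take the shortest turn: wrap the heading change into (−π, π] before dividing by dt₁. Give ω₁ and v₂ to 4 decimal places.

ω₁ = -1.5708, v₂ = 1.7500

heading to target = atan2(-3.5−-3.5, -2−1.5) = 3.1416
Δθ = wrap(3.1416 − -0.7854) = -2.3562; ω₁ = Δθ/dt₁ = -1.5708
distance = √((-2−1.5)² + (-3.5−-3.5)²) = 3.5000; v₂ = distance/dt₂ = 1.7500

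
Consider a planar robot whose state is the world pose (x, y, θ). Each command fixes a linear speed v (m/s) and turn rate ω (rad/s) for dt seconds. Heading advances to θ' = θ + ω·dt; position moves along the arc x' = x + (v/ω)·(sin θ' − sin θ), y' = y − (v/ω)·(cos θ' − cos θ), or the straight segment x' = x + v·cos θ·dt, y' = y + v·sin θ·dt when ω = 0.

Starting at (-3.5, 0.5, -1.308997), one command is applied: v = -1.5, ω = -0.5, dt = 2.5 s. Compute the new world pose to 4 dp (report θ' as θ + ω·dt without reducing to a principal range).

(-2.2528, 3.7816, -2.5590)

θ' = -1.3090 + -0.5·2.5 = -2.5590
R = v/ω = -1.5/-0.5 = 3.0000
x' = -3.5 + 3.0000·(sin -2.5590 − sin -1.3090) = -2.2528
y' = 0.5 − 3.0000·(cos -2.5590 − cos -1.3090) = 3.7816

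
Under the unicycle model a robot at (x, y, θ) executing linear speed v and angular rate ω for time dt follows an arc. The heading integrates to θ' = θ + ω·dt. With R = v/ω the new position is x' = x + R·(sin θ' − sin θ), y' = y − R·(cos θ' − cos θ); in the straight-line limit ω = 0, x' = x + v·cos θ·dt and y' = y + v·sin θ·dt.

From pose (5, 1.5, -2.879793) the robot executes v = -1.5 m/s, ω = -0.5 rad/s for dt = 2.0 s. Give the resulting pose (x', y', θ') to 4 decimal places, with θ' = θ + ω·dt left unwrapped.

θ' = -2.8798 + -0.5·2.0 = -3.8798
R = v/ω = -1.5/-0.5 = 3.0000
x' = 5 + 3.0000·(sin -3.8798 − sin -2.8798) = 7.7953
y' = 1.5 − 3.0000·(cos -3.8798 − cos -2.8798) = 0.8213

(7.7953, 0.8213, -3.8798)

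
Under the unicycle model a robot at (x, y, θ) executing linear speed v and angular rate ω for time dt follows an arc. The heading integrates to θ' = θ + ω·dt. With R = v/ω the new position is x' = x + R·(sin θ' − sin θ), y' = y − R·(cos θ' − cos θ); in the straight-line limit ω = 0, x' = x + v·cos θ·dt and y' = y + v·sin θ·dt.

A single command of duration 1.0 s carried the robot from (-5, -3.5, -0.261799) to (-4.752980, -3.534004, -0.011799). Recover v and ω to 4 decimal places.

Δθ = -0.011799 − -0.261799 = 0.250000
ω = Δθ/dt = 0.250000/1.0 = 0.2500
R = Δx/(sin θ' − sin θ) = 1.0000
v = R·ω = 1.0000·0.2500 = 0.2500

v = 0.2500, ω = 0.2500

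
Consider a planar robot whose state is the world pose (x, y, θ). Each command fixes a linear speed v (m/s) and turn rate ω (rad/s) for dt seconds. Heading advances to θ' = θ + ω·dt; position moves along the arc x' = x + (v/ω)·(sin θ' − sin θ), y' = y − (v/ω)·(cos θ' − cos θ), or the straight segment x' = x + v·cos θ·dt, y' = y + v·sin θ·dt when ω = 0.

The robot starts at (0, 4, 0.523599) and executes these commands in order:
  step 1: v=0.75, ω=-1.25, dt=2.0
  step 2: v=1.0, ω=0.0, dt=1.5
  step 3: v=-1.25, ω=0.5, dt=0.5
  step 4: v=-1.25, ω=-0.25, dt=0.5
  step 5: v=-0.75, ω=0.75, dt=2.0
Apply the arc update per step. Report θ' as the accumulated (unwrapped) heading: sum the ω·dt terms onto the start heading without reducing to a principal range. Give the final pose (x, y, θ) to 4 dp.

(-0.0494, 4.2900, -0.3514)

step 1: θ'=-1.9764 (R=-0.6000) → pose (0.8513, 3.2436, -1.9764)
step 2: θ'=-1.9764 (straight) → pose (0.2595, 1.8653, -1.9764)
step 3: θ'=-1.7264 (R=-2.5000) → pose (0.4321, 2.4643, -1.7264)
step 4: θ'=-1.8514 (R=5.0000) → pose (0.5672, 3.0741, -1.8514)
step 5: θ'=-0.3514 (R=-1.0000) → pose (-0.0494, 4.2900, -0.3514)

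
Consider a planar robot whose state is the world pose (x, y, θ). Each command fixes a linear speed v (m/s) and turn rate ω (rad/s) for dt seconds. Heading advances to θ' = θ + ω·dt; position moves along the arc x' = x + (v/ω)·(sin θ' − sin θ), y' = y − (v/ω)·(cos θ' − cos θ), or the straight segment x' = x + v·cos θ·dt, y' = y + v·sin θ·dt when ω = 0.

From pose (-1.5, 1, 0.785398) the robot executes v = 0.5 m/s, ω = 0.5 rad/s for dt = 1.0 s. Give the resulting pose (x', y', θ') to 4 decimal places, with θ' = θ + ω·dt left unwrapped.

(-1.2476, 1.4256, 1.2854)

θ' = 0.7854 + 0.5·1.0 = 1.2854
R = v/ω = 0.5/0.5 = 1.0000
x' = -1.5 + 1.0000·(sin 1.2854 − sin 0.7854) = -1.2476
y' = 1 − 1.0000·(cos 1.2854 − cos 0.7854) = 1.4256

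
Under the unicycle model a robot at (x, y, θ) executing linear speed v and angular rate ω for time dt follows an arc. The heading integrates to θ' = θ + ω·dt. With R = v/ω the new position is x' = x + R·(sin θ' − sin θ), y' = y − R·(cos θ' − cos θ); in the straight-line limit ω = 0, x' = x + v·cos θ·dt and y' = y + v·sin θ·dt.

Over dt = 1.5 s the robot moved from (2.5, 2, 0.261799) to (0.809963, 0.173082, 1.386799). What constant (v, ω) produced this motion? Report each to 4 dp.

Δθ = 1.386799 − 0.261799 = 1.125000
ω = Δθ/dt = 1.125000/1.5 = 0.7500
R = −Δy/(cos θ' − cos θ) = -2.3333
v = R·ω = -2.3333·0.7500 = -1.7500

v = -1.7500, ω = 0.7500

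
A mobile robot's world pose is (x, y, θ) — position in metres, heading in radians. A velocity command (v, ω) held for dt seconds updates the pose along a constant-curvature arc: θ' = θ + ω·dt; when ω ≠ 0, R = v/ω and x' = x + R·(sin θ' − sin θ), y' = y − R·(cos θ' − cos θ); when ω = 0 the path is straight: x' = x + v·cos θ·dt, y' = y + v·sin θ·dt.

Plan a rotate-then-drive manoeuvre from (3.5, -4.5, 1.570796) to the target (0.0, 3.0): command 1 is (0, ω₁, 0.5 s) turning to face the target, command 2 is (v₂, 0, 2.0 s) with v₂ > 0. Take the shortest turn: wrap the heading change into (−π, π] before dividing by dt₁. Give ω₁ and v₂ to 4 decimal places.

heading to target = atan2(3−-4.5, 0−3.5) = 2.0074
Δθ = wrap(2.0074 − 1.5708) = 0.4366; ω₁ = Δθ/dt₁ = 0.8733
distance = √((0−3.5)² + (3−-4.5)²) = 8.2765; v₂ = distance/dt₂ = 4.1382

ω₁ = 0.8733, v₂ = 4.1382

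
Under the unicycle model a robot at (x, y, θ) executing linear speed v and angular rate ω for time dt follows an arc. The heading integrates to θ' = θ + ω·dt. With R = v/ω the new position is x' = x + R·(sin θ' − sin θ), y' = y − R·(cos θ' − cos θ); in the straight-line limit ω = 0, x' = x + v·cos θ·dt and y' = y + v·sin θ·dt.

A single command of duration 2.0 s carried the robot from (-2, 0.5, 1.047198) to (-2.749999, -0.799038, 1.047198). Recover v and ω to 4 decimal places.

Δθ = 1.047198 − 1.047198 = 0.000000
ω = Δθ/dt = 0.000000/2.0 = 0.0000
ω = 0 → v = (Δx·cos θ + Δy·sin θ)/dt = -0.7500

v = -0.7500, ω = 0.0000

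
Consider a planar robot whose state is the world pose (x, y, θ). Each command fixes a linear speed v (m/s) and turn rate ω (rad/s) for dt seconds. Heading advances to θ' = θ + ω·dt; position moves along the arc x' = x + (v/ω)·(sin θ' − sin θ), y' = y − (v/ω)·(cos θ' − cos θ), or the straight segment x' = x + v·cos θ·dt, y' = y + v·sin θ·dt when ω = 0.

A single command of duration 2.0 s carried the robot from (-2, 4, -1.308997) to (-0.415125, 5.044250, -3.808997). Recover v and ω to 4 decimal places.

v = -1.2500, ω = -1.2500

Δθ = -3.808997 − -1.308997 = -2.500000
ω = Δθ/dt = -2.500000/2.0 = -1.2500
R = Δx/(sin θ' − sin θ) = 1.0000
v = R·ω = 1.0000·-1.2500 = -1.2500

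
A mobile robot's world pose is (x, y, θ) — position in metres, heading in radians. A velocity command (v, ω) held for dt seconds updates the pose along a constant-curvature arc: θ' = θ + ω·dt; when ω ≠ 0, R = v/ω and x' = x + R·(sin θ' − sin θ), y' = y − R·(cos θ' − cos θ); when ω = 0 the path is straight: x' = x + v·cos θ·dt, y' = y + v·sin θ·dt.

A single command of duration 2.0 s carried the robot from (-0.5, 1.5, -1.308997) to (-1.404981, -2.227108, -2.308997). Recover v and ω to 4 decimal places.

v = 2.0000, ω = -0.5000

Δθ = -2.308997 − -1.308997 = -1.000000
ω = Δθ/dt = -1.000000/2.0 = -0.5000
R = −Δy/(cos θ' − cos θ) = -4.0000
v = R·ω = -4.0000·-0.5000 = 2.0000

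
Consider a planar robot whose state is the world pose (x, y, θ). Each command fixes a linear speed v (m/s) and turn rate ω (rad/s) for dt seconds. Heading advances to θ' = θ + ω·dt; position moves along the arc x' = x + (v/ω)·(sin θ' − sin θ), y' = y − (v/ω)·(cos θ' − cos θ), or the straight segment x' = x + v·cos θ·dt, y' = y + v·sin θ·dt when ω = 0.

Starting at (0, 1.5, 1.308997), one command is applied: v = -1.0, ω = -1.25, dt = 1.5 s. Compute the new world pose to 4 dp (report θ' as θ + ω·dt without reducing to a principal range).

θ' = 1.3090 + -1.25·1.5 = -0.5660
R = v/ω = -1.0/-1.25 = 0.8000
x' = 0 + 0.8000·(sin -0.5660 − sin 1.3090) = -1.2018
y' = 1.5 − 0.8000·(cos -0.5660 − cos 1.3090) = 1.0318

(-1.2018, 1.0318, -0.5660)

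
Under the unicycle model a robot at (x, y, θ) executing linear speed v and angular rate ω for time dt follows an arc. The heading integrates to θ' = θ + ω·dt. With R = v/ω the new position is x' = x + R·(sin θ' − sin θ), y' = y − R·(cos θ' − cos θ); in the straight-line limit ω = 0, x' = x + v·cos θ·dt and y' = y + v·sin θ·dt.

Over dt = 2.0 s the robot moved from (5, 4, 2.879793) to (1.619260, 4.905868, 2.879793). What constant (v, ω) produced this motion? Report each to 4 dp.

Δθ = 2.879793 − 2.879793 = 0.000000
ω = Δθ/dt = 0.000000/2.0 = 0.0000
ω = 0 → v = (Δx·cos θ + Δy·sin θ)/dt = 1.7500

v = 1.7500, ω = 0.0000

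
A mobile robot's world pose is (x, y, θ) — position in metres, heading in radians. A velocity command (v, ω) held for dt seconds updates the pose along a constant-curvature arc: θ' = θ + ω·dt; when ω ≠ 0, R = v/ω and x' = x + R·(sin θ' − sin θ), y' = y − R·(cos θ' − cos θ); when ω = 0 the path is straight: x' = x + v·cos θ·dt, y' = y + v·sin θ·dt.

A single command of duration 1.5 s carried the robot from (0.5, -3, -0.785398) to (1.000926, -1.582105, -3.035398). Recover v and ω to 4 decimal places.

Δθ = -3.035398 − -0.785398 = -2.250000
ω = Δθ/dt = -2.250000/1.5 = -1.5000
R = −Δy/(cos θ' − cos θ) = 0.8333
v = R·ω = 0.8333·-1.5000 = -1.2500

v = -1.2500, ω = -1.5000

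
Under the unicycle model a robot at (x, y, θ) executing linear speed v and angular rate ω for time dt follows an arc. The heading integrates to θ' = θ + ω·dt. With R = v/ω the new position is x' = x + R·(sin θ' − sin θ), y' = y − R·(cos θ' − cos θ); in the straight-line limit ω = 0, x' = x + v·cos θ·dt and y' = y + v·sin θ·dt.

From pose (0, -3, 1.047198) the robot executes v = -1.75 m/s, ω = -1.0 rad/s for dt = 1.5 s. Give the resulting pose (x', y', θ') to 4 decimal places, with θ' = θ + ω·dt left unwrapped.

θ' = 1.0472 + -1.0·1.5 = -0.4528
R = v/ω = -1.75/-1.0 = 1.7500
x' = 0 + 1.7500·(sin -0.4528 − sin 1.0472) = -2.2811
y' = -3 − 1.7500·(cos -0.4528 − cos 1.0472) = -3.6986

(-2.2811, -3.6986, -0.4528)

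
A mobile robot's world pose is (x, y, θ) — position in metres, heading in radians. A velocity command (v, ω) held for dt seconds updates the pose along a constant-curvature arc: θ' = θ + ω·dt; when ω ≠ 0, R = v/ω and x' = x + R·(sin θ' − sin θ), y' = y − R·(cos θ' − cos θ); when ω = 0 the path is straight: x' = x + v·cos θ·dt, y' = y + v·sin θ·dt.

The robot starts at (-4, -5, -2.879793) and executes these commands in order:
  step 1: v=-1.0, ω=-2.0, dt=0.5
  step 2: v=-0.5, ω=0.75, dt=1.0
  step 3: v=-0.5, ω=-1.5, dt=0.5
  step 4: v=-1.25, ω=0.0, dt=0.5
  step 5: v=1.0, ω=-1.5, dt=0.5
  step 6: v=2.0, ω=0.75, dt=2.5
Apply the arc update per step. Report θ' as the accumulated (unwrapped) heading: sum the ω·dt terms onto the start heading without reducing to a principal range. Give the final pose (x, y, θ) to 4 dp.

step 1: θ'=-3.8798 (R=0.5000) → pose (-3.5341, -5.1131, -3.8798)
step 2: θ'=-3.1298 (R=-0.6667) → pose (-3.0776, -5.2866, -3.1298)
step 3: θ'=-3.8798 (R=0.3333) → pose (-2.8494, -5.3734, -3.8798)
step 4: θ'=-3.8798 (straight) → pose (-2.3871, -5.7940, -3.8798)
step 5: θ'=-4.6298 (R=-0.6667) → pose (-2.6028, -5.3559, -4.6298)
step 6: θ'=-2.7548 (R=2.6667) → pose (-6.2663, -3.1062, -2.7548)

(-6.2663, -3.1062, -2.7548)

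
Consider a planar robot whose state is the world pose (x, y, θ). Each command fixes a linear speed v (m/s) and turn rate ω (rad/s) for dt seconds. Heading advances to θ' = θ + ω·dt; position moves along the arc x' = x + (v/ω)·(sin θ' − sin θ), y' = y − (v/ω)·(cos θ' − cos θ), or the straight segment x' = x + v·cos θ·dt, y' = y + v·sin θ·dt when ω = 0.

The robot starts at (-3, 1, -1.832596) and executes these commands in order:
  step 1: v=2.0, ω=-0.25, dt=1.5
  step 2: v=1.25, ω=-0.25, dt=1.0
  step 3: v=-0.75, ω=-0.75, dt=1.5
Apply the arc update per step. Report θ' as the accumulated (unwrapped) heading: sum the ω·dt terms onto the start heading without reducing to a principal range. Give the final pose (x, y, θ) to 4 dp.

(-4.0972, -2.4593, -3.5826)

step 1: θ'=-2.2076 (R=-8.0000) → pose (-4.2954, -1.6864, -2.2076)
step 2: θ'=-2.4576 (R=-5.0000) → pose (-5.1559, -2.5886, -2.4576)
step 3: θ'=-3.5826 (R=1.0000) → pose (-4.0972, -2.4593, -3.5826)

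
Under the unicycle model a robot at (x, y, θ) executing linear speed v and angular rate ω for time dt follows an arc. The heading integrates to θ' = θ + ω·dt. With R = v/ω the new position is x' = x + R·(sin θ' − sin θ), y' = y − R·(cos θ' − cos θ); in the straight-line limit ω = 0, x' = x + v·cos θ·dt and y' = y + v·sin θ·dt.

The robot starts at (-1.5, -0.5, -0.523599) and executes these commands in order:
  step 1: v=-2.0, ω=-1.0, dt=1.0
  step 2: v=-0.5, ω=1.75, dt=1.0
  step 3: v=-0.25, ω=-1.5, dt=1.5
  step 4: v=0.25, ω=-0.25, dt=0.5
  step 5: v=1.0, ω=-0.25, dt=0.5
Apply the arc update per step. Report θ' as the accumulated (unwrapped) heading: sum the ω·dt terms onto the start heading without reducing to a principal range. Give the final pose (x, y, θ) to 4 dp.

(-3.3947, 1.1286, -2.2736)

step 1: θ'=-1.5236 (R=2.0000) → pose (-2.4978, 1.1377, -1.5236)
step 2: θ'=0.2264 (R=-0.2857) → pose (-2.8473, 1.4026, 0.2264)
step 3: θ'=-2.0236 (R=0.1667) → pose (-3.0346, 1.6380, -2.0236)
step 4: θ'=-2.1486 (R=-1.0000) → pose (-3.0961, 1.5293, -2.1486)
step 5: θ'=-2.2736 (R=-4.0000) → pose (-3.3947, 1.1286, -2.2736)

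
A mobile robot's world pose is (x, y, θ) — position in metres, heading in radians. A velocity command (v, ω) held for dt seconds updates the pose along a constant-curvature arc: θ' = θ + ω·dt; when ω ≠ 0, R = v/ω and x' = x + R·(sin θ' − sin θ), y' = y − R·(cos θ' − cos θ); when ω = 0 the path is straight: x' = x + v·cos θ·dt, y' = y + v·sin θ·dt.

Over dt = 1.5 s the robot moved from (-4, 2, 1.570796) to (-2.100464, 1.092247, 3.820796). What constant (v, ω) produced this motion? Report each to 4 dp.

v = -1.7500, ω = 1.5000

Δθ = 3.820796 − 1.570796 = 2.250000
ω = Δθ/dt = 2.250000/1.5 = 1.5000
R = Δx/(sin θ' − sin θ) = -1.1667
v = R·ω = -1.1667·1.5000 = -1.7500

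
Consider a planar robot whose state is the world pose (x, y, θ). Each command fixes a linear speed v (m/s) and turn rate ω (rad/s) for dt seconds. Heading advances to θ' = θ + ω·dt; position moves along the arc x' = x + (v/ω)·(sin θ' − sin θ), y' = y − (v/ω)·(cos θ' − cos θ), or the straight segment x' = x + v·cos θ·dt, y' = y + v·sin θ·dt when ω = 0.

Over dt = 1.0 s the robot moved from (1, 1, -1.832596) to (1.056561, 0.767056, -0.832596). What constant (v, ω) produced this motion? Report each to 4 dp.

v = 0.2500, ω = 1.0000

Δθ = -0.832596 − -1.832596 = 1.000000
ω = Δθ/dt = 1.000000/1.0 = 1.0000
R = −Δy/(cos θ' − cos θ) = 0.2500
v = R·ω = 0.2500·1.0000 = 0.2500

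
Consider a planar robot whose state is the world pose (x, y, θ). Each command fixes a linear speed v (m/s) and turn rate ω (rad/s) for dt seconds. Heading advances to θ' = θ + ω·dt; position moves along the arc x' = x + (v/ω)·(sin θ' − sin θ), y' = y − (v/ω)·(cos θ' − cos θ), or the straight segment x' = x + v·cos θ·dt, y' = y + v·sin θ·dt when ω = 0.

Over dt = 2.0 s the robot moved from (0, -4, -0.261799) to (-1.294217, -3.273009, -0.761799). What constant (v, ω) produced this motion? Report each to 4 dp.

Δθ = -0.761799 − -0.261799 = -0.500000
ω = Δθ/dt = -0.500000/2.0 = -0.2500
R = Δx/(sin θ' − sin θ) = 3.0000
v = R·ω = 3.0000·-0.2500 = -0.7500

v = -0.7500, ω = -0.2500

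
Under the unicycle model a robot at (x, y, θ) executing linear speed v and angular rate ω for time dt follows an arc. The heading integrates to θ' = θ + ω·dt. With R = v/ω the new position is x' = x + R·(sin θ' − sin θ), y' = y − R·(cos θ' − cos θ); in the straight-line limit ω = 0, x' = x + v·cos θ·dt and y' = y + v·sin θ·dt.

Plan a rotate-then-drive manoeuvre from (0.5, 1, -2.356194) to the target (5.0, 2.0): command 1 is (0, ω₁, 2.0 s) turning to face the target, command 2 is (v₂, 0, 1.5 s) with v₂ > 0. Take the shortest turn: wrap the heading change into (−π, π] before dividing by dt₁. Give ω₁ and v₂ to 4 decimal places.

heading to target = atan2(2−1, 5−0.5) = 0.2187
Δθ = wrap(0.2187 − -2.3562) = 2.5749; ω₁ = Δθ/dt₁ = 1.2874
distance = √((5−0.5)² + (2−1)²) = 4.6098; v₂ = distance/dt₂ = 3.0732

ω₁ = 1.2874, v₂ = 3.0732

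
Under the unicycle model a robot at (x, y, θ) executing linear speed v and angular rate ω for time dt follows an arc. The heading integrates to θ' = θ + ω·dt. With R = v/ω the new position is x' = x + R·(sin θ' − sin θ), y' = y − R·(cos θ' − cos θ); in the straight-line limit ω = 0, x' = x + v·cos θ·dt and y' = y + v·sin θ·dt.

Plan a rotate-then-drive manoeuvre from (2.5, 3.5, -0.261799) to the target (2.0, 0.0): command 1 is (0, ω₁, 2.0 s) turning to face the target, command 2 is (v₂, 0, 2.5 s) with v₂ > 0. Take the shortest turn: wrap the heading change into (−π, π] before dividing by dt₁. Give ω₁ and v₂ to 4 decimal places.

ω₁ = -0.7254, v₂ = 1.4142

heading to target = atan2(0−3.5, 2−2.5) = -1.7127
Δθ = wrap(-1.7127 − -0.2618) = -1.4509; ω₁ = Δθ/dt₁ = -0.7254
distance = √((2−2.5)² + (0−3.5)²) = 3.5355; v₂ = distance/dt₂ = 1.4142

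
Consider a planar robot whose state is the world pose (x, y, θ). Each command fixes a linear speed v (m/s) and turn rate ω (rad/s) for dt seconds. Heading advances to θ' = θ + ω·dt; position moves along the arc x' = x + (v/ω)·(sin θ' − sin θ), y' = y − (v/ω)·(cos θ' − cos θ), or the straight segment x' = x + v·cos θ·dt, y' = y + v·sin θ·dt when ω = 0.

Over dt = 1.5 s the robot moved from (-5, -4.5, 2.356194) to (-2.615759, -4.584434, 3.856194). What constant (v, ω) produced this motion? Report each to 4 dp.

Δθ = 3.856194 − 2.356194 = 1.500000
ω = Δθ/dt = 1.500000/1.5 = 1.0000
R = Δx/(sin θ' − sin θ) = -1.7500
v = R·ω = -1.7500·1.0000 = -1.7500

v = -1.7500, ω = 1.0000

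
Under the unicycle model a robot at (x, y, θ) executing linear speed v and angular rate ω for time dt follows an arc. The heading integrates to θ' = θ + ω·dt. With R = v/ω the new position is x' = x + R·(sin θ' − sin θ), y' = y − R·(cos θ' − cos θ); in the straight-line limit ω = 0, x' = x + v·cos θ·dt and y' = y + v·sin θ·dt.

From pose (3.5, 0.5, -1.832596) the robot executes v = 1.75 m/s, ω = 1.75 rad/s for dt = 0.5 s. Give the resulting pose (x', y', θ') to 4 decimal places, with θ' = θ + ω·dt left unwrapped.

θ' = -1.8326 + 1.75·0.5 = -0.9576
R = v/ω = 1.75/1.75 = 1.0000
x' = 3.5 + 1.0000·(sin -0.9576 − sin -1.8326) = 3.6481
y' = 0.5 − 1.0000·(cos -0.9576 − cos -1.8326) = -0.3343

(3.6481, -0.3343, -0.9576)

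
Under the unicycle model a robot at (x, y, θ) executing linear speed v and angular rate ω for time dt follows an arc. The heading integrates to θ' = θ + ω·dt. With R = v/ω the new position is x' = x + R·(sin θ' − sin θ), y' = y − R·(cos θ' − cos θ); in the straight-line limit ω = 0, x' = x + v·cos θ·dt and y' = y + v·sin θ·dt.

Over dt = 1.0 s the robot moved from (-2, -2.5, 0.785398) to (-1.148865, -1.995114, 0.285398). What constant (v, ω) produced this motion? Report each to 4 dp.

Δθ = 0.285398 − 0.785398 = -0.500000
ω = Δθ/dt = -0.500000/1.0 = -0.5000
R = Δx/(sin θ' − sin θ) = -2.0000
v = R·ω = -2.0000·-0.5000 = 1.0000

v = 1.0000, ω = -0.5000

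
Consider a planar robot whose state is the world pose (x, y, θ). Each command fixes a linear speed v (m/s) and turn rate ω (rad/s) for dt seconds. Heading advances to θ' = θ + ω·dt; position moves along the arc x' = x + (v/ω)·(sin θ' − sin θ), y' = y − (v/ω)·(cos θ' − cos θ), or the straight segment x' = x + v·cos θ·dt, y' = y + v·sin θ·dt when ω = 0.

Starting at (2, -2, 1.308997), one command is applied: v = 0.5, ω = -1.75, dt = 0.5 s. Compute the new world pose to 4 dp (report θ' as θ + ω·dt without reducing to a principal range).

(2.1558, -1.8147, 0.4340)

θ' = 1.3090 + -1.75·0.5 = 0.4340
R = v/ω = 0.5/-1.75 = -0.2857
x' = 2 + -0.2857·(sin 0.4340 − sin 1.3090) = 2.1558
y' = -2 − -0.2857·(cos 0.4340 − cos 1.3090) = -1.8147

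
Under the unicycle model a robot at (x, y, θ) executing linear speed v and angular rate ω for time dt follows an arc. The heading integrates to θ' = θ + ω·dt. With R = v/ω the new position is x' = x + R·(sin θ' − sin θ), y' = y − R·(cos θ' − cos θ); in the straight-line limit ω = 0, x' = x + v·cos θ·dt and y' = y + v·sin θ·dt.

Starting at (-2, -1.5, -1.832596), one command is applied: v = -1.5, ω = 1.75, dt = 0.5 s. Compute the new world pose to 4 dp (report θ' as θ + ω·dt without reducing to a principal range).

θ' = -1.8326 + 1.75·0.5 = -0.9576
R = v/ω = -1.5/1.75 = -0.8571
x' = -2 + -0.8571·(sin -0.9576 − sin -1.8326) = -2.1270
y' = -1.5 − -0.8571·(cos -0.9576 − cos -1.8326) = -0.7849

(-2.1270, -0.7849, -0.9576)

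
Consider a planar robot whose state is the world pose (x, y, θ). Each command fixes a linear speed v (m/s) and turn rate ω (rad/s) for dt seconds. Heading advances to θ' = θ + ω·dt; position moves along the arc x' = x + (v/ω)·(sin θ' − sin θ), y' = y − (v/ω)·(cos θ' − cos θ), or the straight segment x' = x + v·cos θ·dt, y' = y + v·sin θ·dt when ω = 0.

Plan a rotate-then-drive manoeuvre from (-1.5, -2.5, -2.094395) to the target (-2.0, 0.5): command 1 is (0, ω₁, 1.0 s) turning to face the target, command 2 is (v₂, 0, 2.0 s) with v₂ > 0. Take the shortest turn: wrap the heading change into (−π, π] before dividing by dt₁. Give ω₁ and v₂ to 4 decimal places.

heading to target = atan2(0.5−-2.5, -2−-1.5) = 1.7359
Δθ = wrap(1.7359 − -2.0944) = -2.4528; ω₁ = Δθ/dt₁ = -2.4528
distance = √((-2−-1.5)² + (0.5−-2.5)²) = 3.0414; v₂ = distance/dt₂ = 1.5207

ω₁ = -2.4528, v₂ = 1.5207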